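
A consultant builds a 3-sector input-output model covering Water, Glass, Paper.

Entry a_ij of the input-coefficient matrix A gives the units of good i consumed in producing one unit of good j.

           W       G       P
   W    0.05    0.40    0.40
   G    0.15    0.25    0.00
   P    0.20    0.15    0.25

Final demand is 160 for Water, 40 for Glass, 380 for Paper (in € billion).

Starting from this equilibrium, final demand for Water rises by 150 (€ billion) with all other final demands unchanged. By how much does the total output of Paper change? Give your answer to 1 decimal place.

Δx_P = 61.6

I − A =
  [   0.95    -0.40    -0.40]
  [  -0.15     0.75     0.00]
  [  -0.20    -0.15     0.75]
Cofactors of I−A, C_ij = (−1)^(i+j)·(minor ij) (rows/columns in the sector order above):
  C_11 = (0.75)(0.75) − (0.00)(-0.15) = 0.5625
  C_12 = −[(-0.15)(0.75) − (0.00)(-0.20)] = 0.1125
  C_13 = (-0.15)(-0.15) − (0.75)(-0.20) = 0.1725
  C_21 = −[(-0.40)(0.75) − (-0.40)(-0.15)] = 0.3600
  C_22 = (0.95)(0.75) − (-0.40)(-0.20) = 0.6325
  C_23 = −[(0.95)(-0.15) − (-0.40)(-0.20)] = 0.2225
  C_31 = (-0.40)(0.00) − (-0.40)(0.75) = 0.3000
  C_32 = −[(0.95)(0.00) − (-0.40)(-0.15)] = 0.0600
  C_33 = (0.95)(0.75) − (-0.40)(-0.15) = 0.6525
det(I−A) = Σ_j (I−A)_1j·C_1j = (0.95)(0.5625) + (-0.40)(0.1125) + (-0.40)(0.1725) = 0.420375
adj(I−A) = Cᵀ =
  [ 0.5625   0.3600   0.3000]
  [ 0.1125   0.6325   0.0600]
  [ 0.1725   0.2225   0.6525]
(I − A)⁻¹ = adj(I−A) / det(I−A) ≈
  [   1.3381     0.8564     0.7136]
  [   0.2676     1.5046     0.1427]
  [   0.4103     0.5293     1.5522]
Δx = (I − A)⁻¹ Δd with Δd having +150 in the Water component and 0 elsewhere.
So Δx_P = L_PW · (+150), where L_PW = adj(I−A)_PW / det(I−A) = 0.1725 / 0.420375.
Δx_P = 0.1725 × (+150) / 0.420375 = 25.875 / 0.420375 ≈ 61.6.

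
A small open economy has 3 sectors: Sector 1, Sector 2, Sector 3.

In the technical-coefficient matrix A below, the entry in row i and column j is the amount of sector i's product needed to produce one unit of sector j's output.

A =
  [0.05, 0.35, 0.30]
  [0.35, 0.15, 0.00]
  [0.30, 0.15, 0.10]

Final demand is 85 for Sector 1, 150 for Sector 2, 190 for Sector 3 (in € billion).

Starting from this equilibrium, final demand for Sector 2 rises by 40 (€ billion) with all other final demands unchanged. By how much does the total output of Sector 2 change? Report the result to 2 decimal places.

I − A =
  [   0.95    -0.35    -0.30]
  [  -0.35     0.85     0.00]
  [  -0.30    -0.15     0.90]
Cofactors of I−A, C_ij = (−1)^(i+j)·(minor ij) (rows/columns in the sector order above):
  C_11 = (0.85)(0.90) − (0.00)(-0.15) = 0.7650
  C_12 = −[(-0.35)(0.90) − (0.00)(-0.30)] = 0.3150
  C_13 = (-0.35)(-0.15) − (0.85)(-0.30) = 0.3075
  C_21 = −[(-0.35)(0.90) − (-0.30)(-0.15)] = 0.3600
  C_22 = (0.95)(0.90) − (-0.30)(-0.30) = 0.7650
  C_23 = −[(0.95)(-0.15) − (-0.35)(-0.30)] = 0.2475
  C_31 = (-0.35)(0.00) − (-0.30)(0.85) = 0.2550
  C_32 = −[(0.95)(0.00) − (-0.30)(-0.35)] = 0.1050
  C_33 = (0.95)(0.85) − (-0.35)(-0.35) = 0.6850
det(I−A) = Σ_j (I−A)_1j·C_1j = (0.95)(0.7650) + (-0.35)(0.3150) + (-0.30)(0.3075) = 0.52425
adj(I−A) = Cᵀ =
  [ 0.7650   0.3600   0.2550]
  [ 0.3150   0.7650   0.1050]
  [ 0.3075   0.2475   0.6850]
(I − A)⁻¹ = adj(I−A) / det(I−A) ≈
  [   1.4592     0.6867     0.4864]
  [   0.6009     1.4592     0.2003]
  [   0.5866     0.4721     1.3066]
Δx = (I − A)⁻¹ Δd with Δd having +40 in the Sector 2 component and 0 elsewhere.
So Δx_2 = L_22 · (+40), where L_22 = adj(I−A)_22 / det(I−A) = 0.7650 / 0.52425.
Δx_2 = 0.7650 × (+40) / 0.52425 = 30.60 / 0.52425 ≈ 58.37.

Δx_2 = 58.37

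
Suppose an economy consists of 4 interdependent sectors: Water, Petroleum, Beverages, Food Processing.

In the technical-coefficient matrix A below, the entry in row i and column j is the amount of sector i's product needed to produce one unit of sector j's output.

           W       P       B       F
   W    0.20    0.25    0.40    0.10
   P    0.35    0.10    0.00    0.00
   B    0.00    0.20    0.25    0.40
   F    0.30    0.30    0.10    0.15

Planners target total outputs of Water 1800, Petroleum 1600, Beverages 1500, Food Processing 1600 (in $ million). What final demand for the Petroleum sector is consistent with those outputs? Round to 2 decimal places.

I − A =
  [   0.80    -0.25    -0.40    -0.10]
  [  -0.35     0.90     0.00     0.00]
  [   0.00    -0.20     0.75    -0.40]
  [  -0.30    -0.30    -0.10     0.85]
d = (I − A) x:
  d_W = (+0.80)·1800 + (-0.25)·1600 + (-0.40)·1500 + (-0.10)·1600 = 280.00
  d_P = (-0.35)·1800 + (+0.90)·1600 + (+0.00)·1500 + (+0.00)·1600 = 810.00
  d_B = (+0.00)·1800 + (-0.20)·1600 + (+0.75)·1500 + (-0.40)·1600 = 165.00
  d_F = (-0.30)·1800 + (-0.30)·1600 + (-0.10)·1500 + (+0.85)·1600 = 190.00

d_P = 810.00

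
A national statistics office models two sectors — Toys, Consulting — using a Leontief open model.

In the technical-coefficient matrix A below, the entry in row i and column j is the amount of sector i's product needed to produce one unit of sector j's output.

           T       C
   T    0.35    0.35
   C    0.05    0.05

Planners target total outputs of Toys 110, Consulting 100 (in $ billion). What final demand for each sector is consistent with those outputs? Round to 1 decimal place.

d_T = 36.5, d_C = 89.5

I − A =
  [   0.65    -0.35]
  [  -0.05     0.95]
d = (I − A) x:
  d_T = (+0.65)·110 + (-0.35)·100 = 36.5
  d_C = (-0.05)·110 + (+0.95)·100 = 89.5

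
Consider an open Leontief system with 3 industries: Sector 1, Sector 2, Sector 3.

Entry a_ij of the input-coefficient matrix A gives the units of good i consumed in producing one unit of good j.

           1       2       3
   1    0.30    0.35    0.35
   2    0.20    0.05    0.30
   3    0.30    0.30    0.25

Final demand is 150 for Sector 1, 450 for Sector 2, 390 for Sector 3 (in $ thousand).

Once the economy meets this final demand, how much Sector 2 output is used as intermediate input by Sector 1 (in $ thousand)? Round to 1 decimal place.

I − A =
  [   0.70    -0.35    -0.35]
  [  -0.20     0.95    -0.30]
  [  -0.30    -0.30     0.75]
Cofactors of I−A, C_ij = (−1)^(i+j)·(minor ij) (rows/columns in the sector order above):
  C_11 = (0.95)(0.75) − (-0.30)(-0.30) = 0.6225
  C_12 = −[(-0.20)(0.75) − (-0.30)(-0.30)] = 0.2400
  C_13 = (-0.20)(-0.30) − (0.95)(-0.30) = 0.3450
  C_21 = −[(-0.35)(0.75) − (-0.35)(-0.30)] = 0.3675
  C_22 = (0.70)(0.75) − (-0.35)(-0.30) = 0.4200
  C_23 = −[(0.70)(-0.30) − (-0.35)(-0.30)] = 0.3150
  C_31 = (-0.35)(-0.30) − (-0.35)(0.95) = 0.4375
  C_32 = −[(0.70)(-0.30) − (-0.35)(-0.20)] = 0.2800
  C_33 = (0.70)(0.95) − (-0.35)(-0.20) = 0.5950
det(I−A) = Σ_j (I−A)_1j·C_1j = (0.70)(0.6225) + (-0.35)(0.2400) + (-0.35)(0.3450) = 0.2310
adj(I−A) = Cᵀ =
  [ 0.6225   0.3675   0.4375]
  [ 0.2400   0.4200   0.2800]
  [ 0.3450   0.3150   0.5950]
(I − A)⁻¹ = adj(I−A) / det(I−A) ≈
  [   2.6948     1.5909     1.8939]
  [   1.0390     1.8182     1.2121]
  [   1.4935     1.3636     2.5758]
First solve x = (I − A)⁻¹ d = adj(I−A)·d / det(I−A); in particular x_1 = (0.6225·150 + 0.3675·450 + 0.4375·390) / 0.2310 = 429.375 / 0.2310 ≈ 1858.766.
Intermediate flow from 2 to 1: z_21 = a_21 · x_1 = 0.20 × 429.375 / 0.2310 = 85.875 / 0.2310 ≈ 371.8.

z_21 = 371.8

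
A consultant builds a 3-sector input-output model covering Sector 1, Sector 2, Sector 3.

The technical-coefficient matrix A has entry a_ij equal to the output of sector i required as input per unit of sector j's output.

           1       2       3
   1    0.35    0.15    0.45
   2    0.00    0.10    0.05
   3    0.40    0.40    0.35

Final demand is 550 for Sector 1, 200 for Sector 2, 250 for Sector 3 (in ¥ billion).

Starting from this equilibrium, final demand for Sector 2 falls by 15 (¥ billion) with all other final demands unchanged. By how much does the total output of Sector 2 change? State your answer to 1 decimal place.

I − A =
  [   0.65    -0.15    -0.45]
  [   0.00     0.90    -0.05]
  [  -0.40    -0.40     0.65]
Cofactors of I−A, C_ij = (−1)^(i+j)·(minor ij) (rows/columns in the sector order above):
  C_11 = (0.90)(0.65) − (-0.05)(-0.40) = 0.5650
  C_12 = −[(0.00)(0.65) − (-0.05)(-0.40)] = 0.0200
  C_13 = (0.00)(-0.40) − (0.90)(-0.40) = 0.3600
  C_21 = −[(-0.15)(0.65) − (-0.45)(-0.40)] = 0.2775
  C_22 = (0.65)(0.65) − (-0.45)(-0.40) = 0.2425
  C_23 = −[(0.65)(-0.40) − (-0.15)(-0.40)] = 0.3200
  C_31 = (-0.15)(-0.05) − (-0.45)(0.90) = 0.4125
  C_32 = −[(0.65)(-0.05) − (-0.45)(0.00)] = 0.0325
  C_33 = (0.65)(0.90) − (-0.15)(0.00) = 0.5850
det(I−A) = Σ_j (I−A)_1j·C_1j = (0.65)(0.5650) + (-0.15)(0.0200) + (-0.45)(0.3600) = 0.20225
adj(I−A) = Cᵀ =
  [ 0.5650   0.2775   0.4125]
  [ 0.0200   0.2425   0.0325]
  [ 0.3600   0.3200   0.5850]
(I − A)⁻¹ = adj(I−A) / det(I−A) ≈
  [   2.7936     1.3721     2.0396]
  [   0.0989     1.1990     0.1607]
  [   1.7800     1.5822     2.8925]
Δx = (I − A)⁻¹ Δd with Δd having -15 in the Sector 2 component and 0 elsewhere.
So Δx_2 = L_22 · (-15), where L_22 = adj(I−A)_22 / det(I−A) = 0.2425 / 0.20225.
Δx_2 = 0.2425 × (-15) / 0.20225 = -3.6375 / 0.20225 ≈ -18.0.

Δx_2 = -18.0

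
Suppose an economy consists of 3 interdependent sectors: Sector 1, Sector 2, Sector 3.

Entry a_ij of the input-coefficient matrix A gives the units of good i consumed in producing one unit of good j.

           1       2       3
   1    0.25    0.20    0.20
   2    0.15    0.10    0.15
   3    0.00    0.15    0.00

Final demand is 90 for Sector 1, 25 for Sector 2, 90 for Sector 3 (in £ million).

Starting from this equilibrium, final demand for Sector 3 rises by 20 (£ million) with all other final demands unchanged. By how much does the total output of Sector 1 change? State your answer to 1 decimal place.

I − A =
  [   0.75    -0.20    -0.20]
  [  -0.15     0.90    -0.15]
  [   0.00    -0.15     1.00]
Cofactors of I−A, C_ij = (−1)^(i+j)·(minor ij) (rows/columns in the sector order above):
  C_11 = (0.90)(1.00) − (-0.15)(-0.15) = 0.8775
  C_12 = −[(-0.15)(1.00) − (-0.15)(0.00)] = 0.1500
  C_13 = (-0.15)(-0.15) − (0.90)(0.00) = 0.0225
  C_21 = −[(-0.20)(1.00) − (-0.20)(-0.15)] = 0.2300
  C_22 = (0.75)(1.00) − (-0.20)(0.00) = 0.7500
  C_23 = −[(0.75)(-0.15) − (-0.20)(0.00)] = 0.1125
  C_31 = (-0.20)(-0.15) − (-0.20)(0.90) = 0.2100
  C_32 = −[(0.75)(-0.15) − (-0.20)(-0.15)] = 0.1425
  C_33 = (0.75)(0.90) − (-0.20)(-0.15) = 0.6450
det(I−A) = Σ_j (I−A)_1j·C_1j = (0.75)(0.8775) + (-0.20)(0.1500) + (-0.20)(0.0225) = 0.623625
adj(I−A) = Cᵀ =
  [ 0.8775   0.2300   0.2100]
  [ 0.1500   0.7500   0.1425]
  [ 0.0225   0.1125   0.6450]
(I − A)⁻¹ = adj(I−A) / det(I−A) ≈
  [   1.4071     0.3688     0.3367]
  [   0.2405     1.2026     0.2285]
  [   0.0361     0.1804     1.0343]
Δx = (I − A)⁻¹ Δd with Δd having +20 in the Sector 3 component and 0 elsewhere.
So Δx_1 = L_13 · (+20), where L_13 = adj(I−A)_13 / det(I−A) = 0.2100 / 0.623625.
Δx_1 = 0.2100 × (+20) / 0.623625 = 4.20 / 0.623625 ≈ 6.7.

Δx_1 = 6.7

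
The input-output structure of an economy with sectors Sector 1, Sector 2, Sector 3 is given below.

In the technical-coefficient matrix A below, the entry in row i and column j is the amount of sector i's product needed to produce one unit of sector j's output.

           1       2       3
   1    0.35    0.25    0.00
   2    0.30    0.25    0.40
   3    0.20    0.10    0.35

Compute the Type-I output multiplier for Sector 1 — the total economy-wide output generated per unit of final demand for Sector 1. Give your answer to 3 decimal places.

m_1 = 4.063

I − A =
  [   0.65    -0.25     0.00]
  [  -0.30     0.75    -0.40]
  [  -0.20    -0.10     0.65]
Cofactors of I−A, C_ij = (−1)^(i+j)·(minor ij) (rows/columns in the sector order above):
  C_11 = (0.75)(0.65) − (-0.40)(-0.10) = 0.4475
  C_12 = −[(-0.30)(0.65) − (-0.40)(-0.20)] = 0.2750
  C_13 = (-0.30)(-0.10) − (0.75)(-0.20) = 0.1800
  C_21 = −[(-0.25)(0.65) − (0.00)(-0.10)] = 0.1625
  C_22 = (0.65)(0.65) − (0.00)(-0.20) = 0.4225
  C_23 = −[(0.65)(-0.10) − (-0.25)(-0.20)] = 0.1150
  C_31 = (-0.25)(-0.40) − (0.00)(0.75) = 0.1000
  C_32 = −[(0.65)(-0.40) − (0.00)(-0.30)] = 0.2600
  C_33 = (0.65)(0.75) − (-0.25)(-0.30) = 0.4125
det(I−A) = Σ_j (I−A)_1j·C_1j = (0.65)(0.4475) + (-0.25)(0.2750) + (0.00)(0.1800) = 0.222125
adj(I−A) = Cᵀ =
  [ 0.4475   0.1625   0.1000]
  [ 0.2750   0.4225   0.2600]
  [ 0.1800   0.1150   0.4125]
(I − A)⁻¹ = adj(I−A) / det(I−A) ≈
  [   2.0146     0.7316     0.4502]
  [   1.2380     1.9021     1.1705]
  [   0.8104     0.5177     1.8571]
The output multiplier for sector j is the column-j sum of the Leontief inverse (I − A)⁻¹ = adj(I−A) / det(I−A).
Column 1 of adj(I−A): (0.4475, 0.2750, 0.1800); det(I−A) = 0.222125.
m_1 = (0.4475 + 0.2750 + 0.1800) / 0.222125 = 0.9025 / 0.222125 ≈ 4.063.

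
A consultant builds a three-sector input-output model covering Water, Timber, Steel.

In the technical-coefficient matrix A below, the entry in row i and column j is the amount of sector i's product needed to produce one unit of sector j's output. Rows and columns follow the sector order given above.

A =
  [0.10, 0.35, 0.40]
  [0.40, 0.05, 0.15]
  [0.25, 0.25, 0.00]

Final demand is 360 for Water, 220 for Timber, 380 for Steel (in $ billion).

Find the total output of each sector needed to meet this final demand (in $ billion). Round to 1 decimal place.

x_W = 1110.2, x_T = 835.8, x_S = 866.5

I − A =
  [   0.90    -0.35    -0.40]
  [  -0.40     0.95    -0.15]
  [  -0.25    -0.25     1.00]
Cofactors of I−A, C_ij = (−1)^(i+j)·(minor ij) (rows/columns in the sector order above):
  C_11 = (0.95)(1.00) − (-0.15)(-0.25) = 0.9125
  C_12 = −[(-0.40)(1.00) − (-0.15)(-0.25)] = 0.4375
  C_13 = (-0.40)(-0.25) − (0.95)(-0.25) = 0.3375
  C_21 = −[(-0.35)(1.00) − (-0.40)(-0.25)] = 0.4500
  C_22 = (0.90)(1.00) − (-0.40)(-0.25) = 0.8000
  C_23 = −[(0.90)(-0.25) − (-0.35)(-0.25)] = 0.3125
  C_31 = (-0.35)(-0.15) − (-0.40)(0.95) = 0.4325
  C_32 = −[(0.90)(-0.15) − (-0.40)(-0.40)] = 0.2950
  C_33 = (0.90)(0.95) − (-0.35)(-0.40) = 0.7150
det(I−A) = Σ_j (I−A)_1j·C_1j = (0.90)(0.9125) + (-0.35)(0.4375) + (-0.40)(0.3375) = 0.533125
adj(I−A) = Cᵀ =
  [ 0.9125   0.4500   0.4325]
  [ 0.4375   0.8000   0.2950]
  [ 0.3375   0.3125   0.7150]
(I − A)⁻¹ = adj(I−A) / det(I−A) ≈
  [   1.7116     0.8441     0.8113]
  [   0.8206     1.5006     0.5533]
  [   0.6331     0.5862     1.3411]
x = (I − A)⁻¹ d = adj(I−A)·d / det(I−A), with det(I−A) = 0.533125:
  x_W = (0.9125·360 + 0.4500·220 + 0.4325·380) / 0.533125 = 591.85 / 0.533125 ≈ 1110.2
  x_T = (0.4375·360 + 0.8000·220 + 0.2950·380) / 0.533125 = 445.60 / 0.533125 ≈ 835.8
  x_S = (0.3375·360 + 0.3125·220 + 0.7150·380) / 0.533125 = 461.95 / 0.533125 ≈ 866.5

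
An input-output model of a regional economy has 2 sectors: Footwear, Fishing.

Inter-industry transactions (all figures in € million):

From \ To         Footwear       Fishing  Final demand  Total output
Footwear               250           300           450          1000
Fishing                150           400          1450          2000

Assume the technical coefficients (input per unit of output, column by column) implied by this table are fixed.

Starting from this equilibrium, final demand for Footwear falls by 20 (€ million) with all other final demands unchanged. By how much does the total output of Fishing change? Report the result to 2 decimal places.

Δx_2 = -5.19

Technical coefficients a_ij = z_ij / X_j:
  a_11 = 250/1000 = 0.25, a_21 = 150/1000 = 0.15
  a_12 = 300/2000 = 0.15, a_22 = 400/2000 = 0.20
I − A =
  [   0.75    -0.15]
  [  -0.15     0.80]
det(I−A) = (0.75)(0.80) − (-0.15)(-0.15) = 0.5775
adj(I−A) = [[0.80, 0.15], [0.15, 0.75]]
(I − A)⁻¹ = adj(I−A) / det(I−A) ≈
  [   1.3853     0.2597]
  [   0.2597     1.2987]
Δx = (I − A)⁻¹ Δd with Δd having -20 in the Footwear component and 0 elsewhere.
So Δx_2 = L_21 · (-20), where L_21 = adj(I−A)_21 / det(I−A) = 0.15 / 0.5775.
Δx_2 = 0.15 × (-20) / 0.5775 = -3.00 / 0.5775 ≈ -5.19.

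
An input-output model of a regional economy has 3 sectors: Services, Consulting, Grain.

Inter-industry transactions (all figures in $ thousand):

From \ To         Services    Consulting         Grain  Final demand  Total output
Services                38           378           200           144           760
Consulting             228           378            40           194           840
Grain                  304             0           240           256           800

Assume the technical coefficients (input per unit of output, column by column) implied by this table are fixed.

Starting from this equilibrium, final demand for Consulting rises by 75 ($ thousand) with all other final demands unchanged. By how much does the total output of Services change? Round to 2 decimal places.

Δx_S = 113.99

Technical coefficients a_ij = z_ij / X_j:
  a_SS = 38/760 = 0.05, a_CS = 228/760 = 0.30, a_GS = 304/760 = 0.40
  a_SC = 378/840 = 0.45, a_CC = 378/840 = 0.45, a_GC = 0/840 = 0.00
  a_SG = 200/800 = 0.25, a_CG = 40/800 = 0.05, a_GG = 240/800 = 0.30
I − A =
  [   0.95    -0.45    -0.25]
  [  -0.30     0.55    -0.05]
  [  -0.40     0.00     0.70]
Cofactors of I−A, C_ij = (−1)^(i+j)·(minor ij) (rows/columns in the sector order above):
  C_11 = (0.55)(0.70) − (-0.05)(0.00) = 0.3850
  C_12 = −[(-0.30)(0.70) − (-0.05)(-0.40)] = 0.2300
  C_13 = (-0.30)(0.00) − (0.55)(-0.40) = 0.2200
  C_21 = −[(-0.45)(0.70) − (-0.25)(0.00)] = 0.3150
  C_22 = (0.95)(0.70) − (-0.25)(-0.40) = 0.5650
  C_23 = −[(0.95)(0.00) − (-0.45)(-0.40)] = 0.1800
  C_31 = (-0.45)(-0.05) − (-0.25)(0.55) = 0.1600
  C_32 = −[(0.95)(-0.05) − (-0.25)(-0.30)] = 0.1225
  C_33 = (0.95)(0.55) − (-0.45)(-0.30) = 0.3875
det(I−A) = Σ_j (I−A)_1j·C_1j = (0.95)(0.3850) + (-0.45)(0.2300) + (-0.25)(0.2200) = 0.20725
adj(I−A) = Cᵀ =
  [ 0.3850   0.3150   0.1600]
  [ 0.2300   0.5650   0.1225]
  [ 0.2200   0.1800   0.3875]
(I − A)⁻¹ = adj(I−A) / det(I−A) ≈
  [   1.8577     1.5199     0.7720]
  [   1.1098     2.7262     0.5911]
  [   1.0615     0.8685     1.8697]
Δx = (I − A)⁻¹ Δd with Δd having +75 in the Consulting component and 0 elsewhere.
So Δx_S = L_SC · (+75), where L_SC = adj(I−A)_SC / det(I−A) = 0.3150 / 0.20725.
Δx_S = 0.3150 × (+75) / 0.20725 = 23.625 / 0.20725 ≈ 113.99.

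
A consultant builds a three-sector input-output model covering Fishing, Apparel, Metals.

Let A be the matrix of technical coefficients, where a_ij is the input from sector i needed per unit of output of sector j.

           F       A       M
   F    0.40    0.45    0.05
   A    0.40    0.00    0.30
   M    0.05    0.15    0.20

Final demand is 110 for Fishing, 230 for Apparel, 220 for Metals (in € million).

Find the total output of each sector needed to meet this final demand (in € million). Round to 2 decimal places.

x_F = 701.85, x_A = 642.54, x_M = 439.34

I − A =
  [   0.60    -0.45    -0.05]
  [  -0.40     1.00    -0.30]
  [  -0.05    -0.15     0.80]
Cofactors of I−A, C_ij = (−1)^(i+j)·(minor ij) (rows/columns in the sector order above):
  C_11 = (1.00)(0.80) − (-0.30)(-0.15) = 0.7550
  C_12 = −[(-0.40)(0.80) − (-0.30)(-0.05)] = 0.3350
  C_13 = (-0.40)(-0.15) − (1.00)(-0.05) = 0.1100
  C_21 = −[(-0.45)(0.80) − (-0.05)(-0.15)] = 0.3675
  C_22 = (0.60)(0.80) − (-0.05)(-0.05) = 0.4775
  C_23 = −[(0.60)(-0.15) − (-0.45)(-0.05)] = 0.1125
  C_31 = (-0.45)(-0.30) − (-0.05)(1.00) = 0.1850
  C_32 = −[(0.60)(-0.30) − (-0.05)(-0.40)] = 0.2000
  C_33 = (0.60)(1.00) − (-0.45)(-0.40) = 0.4200
det(I−A) = Σ_j (I−A)_1j·C_1j = (0.60)(0.7550) + (-0.45)(0.3350) + (-0.05)(0.1100) = 0.29675
adj(I−A) = Cᵀ =
  [ 0.7550   0.3675   0.1850]
  [ 0.3350   0.4775   0.2000]
  [ 0.1100   0.1125   0.4200]
(I − A)⁻¹ = adj(I−A) / det(I−A) ≈
  [   2.5442     1.2384     0.6234]
  [   1.1289     1.6091     0.6740]
  [   0.3707     0.3791     1.4153]
x = (I − A)⁻¹ d = adj(I−A)·d / det(I−A), with det(I−A) = 0.29675:
  x_F = (0.7550·110 + 0.3675·230 + 0.1850·220) / 0.29675 = 208.275 / 0.29675 ≈ 701.85
  x_A = (0.3350·110 + 0.4775·230 + 0.2000·220) / 0.29675 = 190.675 / 0.29675 ≈ 642.54
  x_M = (0.1100·110 + 0.1125·230 + 0.4200·220) / 0.29675 = 130.375 / 0.29675 ≈ 439.34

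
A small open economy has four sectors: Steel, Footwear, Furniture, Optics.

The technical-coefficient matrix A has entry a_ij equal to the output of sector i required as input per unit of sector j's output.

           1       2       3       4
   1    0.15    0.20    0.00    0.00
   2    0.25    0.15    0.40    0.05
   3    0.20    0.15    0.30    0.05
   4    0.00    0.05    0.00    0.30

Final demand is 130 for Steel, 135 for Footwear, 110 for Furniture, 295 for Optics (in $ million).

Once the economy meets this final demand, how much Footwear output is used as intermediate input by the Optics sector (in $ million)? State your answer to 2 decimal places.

I − A =
  [   0.85    -0.20     0.00     0.00]
  [  -0.25     0.85    -0.40    -0.05]
  [  -0.20    -0.15     0.70    -0.05]
  [   0.00    -0.05     0.00     0.70]
Compute the cofactors C_ij = (−1)^(i+j)·(3×3 minor ij) of I−A; the adjugate is their transpose:
adj(I−A) = Cᵀ =
  [ 0.371750   0.098000   0.056000   0.011000]
  [ 0.178500   0.416500   0.238000   0.046750]
  [ 0.145375   0.119375   0.468625   0.042000]
  [ 0.012750   0.029750   0.017000   0.403750]
det(I−A) = Σ_j (I−A)_1j·C_1j = (0.85)(0.371750) + (-0.20)(0.178500) + (0.00)(0.145375) + (0.00)(0.012750) = 0.2802875
(I − A)⁻¹ = adj(I−A) / det(I−A) ≈
  [   1.3263     0.3496     0.1998     0.0392]
  [   0.6368     1.4860     0.8491     0.1668]
  [   0.5187     0.4259     1.6719     0.1498]
  [   0.0455     0.1061     0.0607     1.4405]
First solve x = (I − A)⁻¹ d = adj(I−A)·d / det(I−A); in particular x_4 = (0.012750·130 + 0.029750·135 + 0.017000·110 + 0.403750·295) / 0.2802875 = 126.65 / 0.2802875 ≈ 451.8575.
Intermediate flow from 2 to 4: z_24 = a_24 · x_4 = 0.05 × 126.65 / 0.2802875 = 6.3325 / 0.2802875 ≈ 22.59.

z_24 = 22.59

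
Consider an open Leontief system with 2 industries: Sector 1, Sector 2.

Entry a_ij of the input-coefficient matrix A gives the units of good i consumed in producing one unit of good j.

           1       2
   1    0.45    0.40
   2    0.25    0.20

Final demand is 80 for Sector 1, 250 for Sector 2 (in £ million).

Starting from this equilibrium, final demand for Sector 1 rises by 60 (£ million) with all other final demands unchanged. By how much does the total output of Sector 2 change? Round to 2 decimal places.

Δx_2 = 44.12

I − A =
  [   0.55    -0.40]
  [  -0.25     0.80]
det(I−A) = (0.55)(0.80) − (-0.40)(-0.25) = 0.3400
adj(I−A) = [[0.80, 0.40], [0.25, 0.55]]
(I − A)⁻¹ = adj(I−A) / det(I−A) ≈
  [   2.3529     1.1765]
  [   0.7353     1.6176]
Δx = (I − A)⁻¹ Δd with Δd having +60 in the Sector 1 component and 0 elsewhere.
So Δx_2 = L_21 · (+60), where L_21 = adj(I−A)_21 / det(I−A) = 0.25 / 0.3400.
Δx_2 = 0.25 × (+60) / 0.3400 = 15.00 / 0.3400 ≈ 44.12.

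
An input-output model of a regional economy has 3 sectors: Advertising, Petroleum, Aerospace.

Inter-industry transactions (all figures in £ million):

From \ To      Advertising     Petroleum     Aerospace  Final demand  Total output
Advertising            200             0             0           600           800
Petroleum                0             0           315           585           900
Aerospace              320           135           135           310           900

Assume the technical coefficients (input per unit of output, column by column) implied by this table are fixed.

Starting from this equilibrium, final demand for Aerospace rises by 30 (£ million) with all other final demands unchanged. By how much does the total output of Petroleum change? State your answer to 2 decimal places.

Δx_2 = 13.17

Technical coefficients a_ij = z_ij / X_j:
  a_11 = 200/800 = 0.25, a_21 = 0/800 = 0.00, a_31 = 320/800 = 0.40
  a_12 = 0/900 = 0.00, a_22 = 0/900 = 0.00, a_32 = 135/900 = 0.15
  a_13 = 0/900 = 0.00, a_23 = 315/900 = 0.35, a_33 = 135/900 = 0.15
I − A =
  [   0.75     0.00     0.00]
  [   0.00     1.00    -0.35]
  [  -0.40    -0.15     0.85]
Cofactors of I−A, C_ij = (−1)^(i+j)·(minor ij) (rows/columns in the sector order above):
  C_11 = (1.00)(0.85) − (-0.35)(-0.15) = 0.7975
  C_12 = −[(0.00)(0.85) − (-0.35)(-0.40)] = 0.1400
  C_13 = (0.00)(-0.15) − (1.00)(-0.40) = 0.4000
  C_21 = −[(0.00)(0.85) − (0.00)(-0.15)] = 0.0000
  C_22 = (0.75)(0.85) − (0.00)(-0.40) = 0.6375
  C_23 = −[(0.75)(-0.15) − (0.00)(-0.40)] = 0.1125
  C_31 = (0.00)(-0.35) − (0.00)(1.00) = 0.0000
  C_32 = −[(0.75)(-0.35) − (0.00)(0.00)] = 0.2625
  C_33 = (0.75)(1.00) − (0.00)(0.00) = 0.7500
det(I−A) = Σ_j (I−A)_1j·C_1j = (0.75)(0.7975) + (0.00)(0.1400) + (0.00)(0.4000) = 0.598125
adj(I−A) = Cᵀ =
  [ 0.7975   0.0000   0.0000]
  [ 0.1400   0.6375   0.2625]
  [ 0.4000   0.1125   0.7500]
(I − A)⁻¹ = adj(I−A) / det(I−A) ≈
  [   1.3333     0.0000     0.0000]
  [   0.2341     1.0658     0.4389]
  [   0.6688     0.1881     1.2539]
Δx = (I − A)⁻¹ Δd with Δd having +30 in the Aerospace component and 0 elsewhere.
So Δx_2 = L_23 · (+30), where L_23 = adj(I−A)_23 / det(I−A) = 0.2625 / 0.598125.
Δx_2 = 0.2625 × (+30) / 0.598125 = 7.875 / 0.598125 ≈ 13.17.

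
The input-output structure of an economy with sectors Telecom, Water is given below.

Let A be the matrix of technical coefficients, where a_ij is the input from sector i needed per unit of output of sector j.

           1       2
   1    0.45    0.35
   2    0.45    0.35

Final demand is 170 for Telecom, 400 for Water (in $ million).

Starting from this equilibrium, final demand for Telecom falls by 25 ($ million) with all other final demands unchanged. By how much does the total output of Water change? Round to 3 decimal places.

I − A =
  [   0.55    -0.35]
  [  -0.45     0.65]
det(I−A) = (0.55)(0.65) − (-0.35)(-0.45) = 0.2000
adj(I−A) = [[0.65, 0.35], [0.45, 0.55]]
(I − A)⁻¹ = adj(I−A) / det(I−A) ≈
  [   3.2500     1.7500]
  [   2.2500     2.7500]
Δx = (I − A)⁻¹ Δd with Δd having -25 in the Telecom component and 0 elsewhere.
So Δx_2 = L_21 · (-25), where L_21 = adj(I−A)_21 / det(I−A) = 0.45 / 0.2000.
Δx_2 = 0.45 × (-25) / 0.2000 = -11.25 / 0.2000 = -56.250.

Δx_2 = -56.250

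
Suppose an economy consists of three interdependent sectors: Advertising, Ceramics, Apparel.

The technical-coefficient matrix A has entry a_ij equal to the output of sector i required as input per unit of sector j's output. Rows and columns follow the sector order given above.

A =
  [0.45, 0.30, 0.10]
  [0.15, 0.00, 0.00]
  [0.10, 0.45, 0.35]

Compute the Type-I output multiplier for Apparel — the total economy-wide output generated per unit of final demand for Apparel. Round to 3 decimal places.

I − A =
  [   0.55    -0.30    -0.10]
  [  -0.15     1.00     0.00]
  [  -0.10    -0.45     0.65]
Cofactors of I−A, C_ij = (−1)^(i+j)·(minor ij) (rows/columns in the sector order above):
  C_11 = (1.00)(0.65) − (0.00)(-0.45) = 0.6500
  C_12 = −[(-0.15)(0.65) − (0.00)(-0.10)] = 0.0975
  C_13 = (-0.15)(-0.45) − (1.00)(-0.10) = 0.1675
  C_21 = −[(-0.30)(0.65) − (-0.10)(-0.45)] = 0.2400
  C_22 = (0.55)(0.65) − (-0.10)(-0.10) = 0.3475
  C_23 = −[(0.55)(-0.45) − (-0.30)(-0.10)] = 0.2775
  C_31 = (-0.30)(0.00) − (-0.10)(1.00) = 0.1000
  C_32 = −[(0.55)(0.00) − (-0.10)(-0.15)] = 0.0150
  C_33 = (0.55)(1.00) − (-0.30)(-0.15) = 0.5050
det(I−A) = Σ_j (I−A)_1j·C_1j = (0.55)(0.6500) + (-0.30)(0.0975) + (-0.10)(0.1675) = 0.3115
adj(I−A) = Cᵀ =
  [ 0.6500   0.2400   0.1000]
  [ 0.0975   0.3475   0.0150]
  [ 0.1675   0.2775   0.5050]
(I − A)⁻¹ = adj(I−A) / det(I−A) ≈
  [   2.0867     0.7705     0.3210]
  [   0.3130     1.1156     0.0482]
  [   0.5377     0.8909     1.6212]
The output multiplier for sector j is the column-j sum of the Leontief inverse (I − A)⁻¹ = adj(I−A) / det(I−A).
Column 3 of adj(I−A): (0.1000, 0.0150, 0.5050); det(I−A) = 0.3115.
m_3 = (0.1000 + 0.0150 + 0.5050) / 0.3115 = 0.62 / 0.3115 ≈ 1.990.

m_3 = 1.990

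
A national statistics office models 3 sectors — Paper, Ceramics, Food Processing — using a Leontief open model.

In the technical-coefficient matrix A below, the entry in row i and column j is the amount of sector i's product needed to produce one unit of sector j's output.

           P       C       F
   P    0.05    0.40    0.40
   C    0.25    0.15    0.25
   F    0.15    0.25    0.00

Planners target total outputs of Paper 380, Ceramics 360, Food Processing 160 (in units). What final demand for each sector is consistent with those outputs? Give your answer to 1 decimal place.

d_P = 153.0, d_C = 171.0, d_F = 13.0

I − A =
  [   0.95    -0.40    -0.40]
  [  -0.25     0.85    -0.25]
  [  -0.15    -0.25     1.00]
d = (I − A) x:
  d_P = (+0.95)·380 + (-0.40)·360 + (-0.40)·160 = 153.0
  d_C = (-0.25)·380 + (+0.85)·360 + (-0.25)·160 = 171.0
  d_F = (-0.15)·380 + (-0.25)·360 + (+1.00)·160 = 13.0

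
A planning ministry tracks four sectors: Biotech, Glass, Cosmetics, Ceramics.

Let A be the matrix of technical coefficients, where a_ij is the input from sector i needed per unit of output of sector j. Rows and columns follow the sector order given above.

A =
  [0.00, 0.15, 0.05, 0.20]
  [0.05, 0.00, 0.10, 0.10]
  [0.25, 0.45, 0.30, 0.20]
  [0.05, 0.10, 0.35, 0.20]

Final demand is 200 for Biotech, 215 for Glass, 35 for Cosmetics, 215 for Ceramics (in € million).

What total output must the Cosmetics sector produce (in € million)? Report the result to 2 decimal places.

x_3 = 591.73

I − A =
  [   1.00    -0.15    -0.05    -0.20]
  [  -0.05     1.00    -0.10    -0.10]
  [  -0.25    -0.45     0.70    -0.20]
  [  -0.05    -0.10    -0.35     0.80]
Compute the cofactors C_ij = (−1)^(i+j)·(3×3 minor ij) of I−A; the adjugate is their transpose:
adj(I−A) = Cᵀ =
  [ 0.429250   0.138000   0.128750   0.156750]
  [ 0.057750   0.455000   0.119750   0.101250]
  [ 0.228750   0.412000   0.772250   0.301750]
  [ 0.134125   0.245750   0.360875   0.632375]
det(I−A) = Σ_j (I−A)_1j·C_1j = (1.00)(0.429250) + (-0.15)(0.057750) + (-0.05)(0.228750) + (-0.20)(0.134125) = 0.382325
(I − A)⁻¹ = adj(I−A) / det(I−A) ≈
  [   1.1227     0.3609     0.3368     0.4100]
  [   0.1510     1.1901     0.3132     0.2648]
  [   0.5983     1.0776     2.0199     0.7892]
  [   0.3508     0.6428     0.9439     1.6540]
x = (I − A)⁻¹ d = adj(I−A)·d / det(I−A), with det(I−A) = 0.382325:
  x_1 = (0.429250·200 + 0.138000·215 + 0.128750·35 + 0.156750·215) / 0.382325 = 153.7275 / 0.382325 ≈ 402.09
  x_2 = (0.057750·200 + 0.455000·215 + 0.119750·35 + 0.101250·215) / 0.382325 = 135.335 / 0.382325 ≈ 353.98
  x_3 = (0.228750·200 + 0.412000·215 + 0.772250·35 + 0.301750·215) / 0.382325 = 226.235 / 0.382325 ≈ 591.73
  x_4 = (0.134125·200 + 0.245750·215 + 0.360875·35 + 0.632375·215) / 0.382325 = 228.2525 / 0.382325 ≈ 597.01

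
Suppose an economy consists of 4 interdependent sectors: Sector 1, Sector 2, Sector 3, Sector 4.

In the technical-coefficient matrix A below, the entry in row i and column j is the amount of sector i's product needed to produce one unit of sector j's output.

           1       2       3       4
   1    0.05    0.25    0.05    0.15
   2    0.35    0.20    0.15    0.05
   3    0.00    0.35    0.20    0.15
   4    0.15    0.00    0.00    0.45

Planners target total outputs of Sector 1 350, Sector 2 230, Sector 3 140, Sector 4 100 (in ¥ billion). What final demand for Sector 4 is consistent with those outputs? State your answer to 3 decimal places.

d_4 = 2.500

I − A =
  [   0.95    -0.25    -0.05    -0.15]
  [  -0.35     0.80    -0.15    -0.05]
  [   0.00    -0.35     0.80    -0.15]
  [  -0.15     0.00     0.00     0.55]
d = (I − A) x:
  d_1 = (+0.95)·350 + (-0.25)·230 + (-0.05)·140 + (-0.15)·100 = 253.000
  d_2 = (-0.35)·350 + (+0.80)·230 + (-0.15)·140 + (-0.05)·100 = 35.500
  d_3 = (+0.00)·350 + (-0.35)·230 + (+0.80)·140 + (-0.15)·100 = 16.500
  d_4 = (-0.15)·350 + (+0.00)·230 + (+0.00)·140 + (+0.55)·100 = 2.500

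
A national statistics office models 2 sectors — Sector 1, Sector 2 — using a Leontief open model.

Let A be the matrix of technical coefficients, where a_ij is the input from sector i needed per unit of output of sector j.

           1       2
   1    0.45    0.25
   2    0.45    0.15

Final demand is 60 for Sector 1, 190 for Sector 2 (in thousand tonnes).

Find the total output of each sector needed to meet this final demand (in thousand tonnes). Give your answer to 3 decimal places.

x_1 = 277.465, x_2 = 370.423

I − A =
  [   0.55    -0.25]
  [  -0.45     0.85]
det(I−A) = (0.55)(0.85) − (-0.25)(-0.45) = 0.3550
adj(I−A) = [[0.85, 0.25], [0.45, 0.55]]
(I − A)⁻¹ = adj(I−A) / det(I−A) ≈
  [   2.3944     0.7042]
  [   1.2676     1.5493]
x = (I − A)⁻¹ d = adj(I−A)·d / det(I−A), with det(I−A) = 0.3550:
  x_1 = (0.85·60 + 0.25·190) / 0.3550 = 98.50 / 0.3550 ≈ 277.465
  x_2 = (0.45·60 + 0.55·190) / 0.3550 = 131.50 / 0.3550 ≈ 370.423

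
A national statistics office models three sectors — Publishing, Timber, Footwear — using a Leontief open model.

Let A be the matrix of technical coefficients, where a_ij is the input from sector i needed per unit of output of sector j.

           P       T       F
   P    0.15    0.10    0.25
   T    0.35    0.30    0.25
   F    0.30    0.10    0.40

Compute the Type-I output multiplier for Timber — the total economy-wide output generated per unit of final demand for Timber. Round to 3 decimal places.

I − A =
  [   0.85    -0.10    -0.25]
  [  -0.35     0.70    -0.25]
  [  -0.30    -0.10     0.60]
Cofactors of I−A, C_ij = (−1)^(i+j)·(minor ij) (rows/columns in the sector order above):
  C_11 = (0.70)(0.60) − (-0.25)(-0.10) = 0.3950
  C_12 = −[(-0.35)(0.60) − (-0.25)(-0.30)] = 0.2850
  C_13 = (-0.35)(-0.10) − (0.70)(-0.30) = 0.2450
  C_21 = −[(-0.10)(0.60) − (-0.25)(-0.10)] = 0.0850
  C_22 = (0.85)(0.60) − (-0.25)(-0.30) = 0.4350
  C_23 = −[(0.85)(-0.10) − (-0.10)(-0.30)] = 0.1150
  C_31 = (-0.10)(-0.25) − (-0.25)(0.70) = 0.2000
  C_32 = −[(0.85)(-0.25) − (-0.25)(-0.35)] = 0.3000
  C_33 = (0.85)(0.70) − (-0.10)(-0.35) = 0.5600
det(I−A) = Σ_j (I−A)_1j·C_1j = (0.85)(0.3950) + (-0.10)(0.2850) + (-0.25)(0.2450) = 0.2460
adj(I−A) = Cᵀ =
  [ 0.3950   0.0850   0.2000]
  [ 0.2850   0.4350   0.3000]
  [ 0.2450   0.1150   0.5600]
(I − A)⁻¹ = adj(I−A) / det(I−A) ≈
  [   1.6057     0.3455     0.8130]
  [   1.1585     1.7683     1.2195]
  [   0.9959     0.4675     2.2764]
The output multiplier for sector j is the column-j sum of the Leontief inverse (I − A)⁻¹ = adj(I−A) / det(I−A).
Column T of adj(I−A): (0.0850, 0.4350, 0.1150); det(I−A) = 0.2460.
m_T = (0.0850 + 0.4350 + 0.1150) / 0.2460 = 0.635 / 0.2460 ≈ 2.581.

m_T = 2.581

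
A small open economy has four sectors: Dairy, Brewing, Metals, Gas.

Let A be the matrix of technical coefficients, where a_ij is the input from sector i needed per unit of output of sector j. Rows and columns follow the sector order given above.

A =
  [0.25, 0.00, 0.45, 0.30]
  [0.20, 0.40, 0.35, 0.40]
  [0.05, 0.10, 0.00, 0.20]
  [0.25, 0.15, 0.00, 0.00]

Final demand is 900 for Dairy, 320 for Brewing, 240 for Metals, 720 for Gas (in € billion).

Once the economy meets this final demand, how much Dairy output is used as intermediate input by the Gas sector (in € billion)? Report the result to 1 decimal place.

I − A =
  [   0.75     0.00    -0.45    -0.30]
  [  -0.20     0.60    -0.35    -0.40]
  [  -0.05    -0.10     1.00    -0.20]
  [  -0.25    -0.15     0.00     1.00]
Compute the cofactors C_ij = (−1)^(i+j)·(3×3 minor ij) of I−A; the adjugate is their transpose:
adj(I−A) = Cᵀ =
  [ 0.494500   0.103500   0.258750   0.241500]
  [ 0.335000   0.630000   0.371250   0.426750]
  [ 0.093000   0.092250   0.351000   0.135000]
  [ 0.173875   0.120375   0.120375   0.401250]
det(I−A) = Σ_j (I−A)_1j·C_1j = (0.75)(0.494500) + (0.00)(0.335000) + (-0.45)(0.093000) + (-0.30)(0.173875) = 0.2768625
(I − A)⁻¹ = adj(I−A) / det(I−A) ≈
  [   1.7861     0.3738     0.9346     0.8723]
  [   1.2100     2.2755     1.3409     1.5414]
  [   0.3359     0.3332     1.2678     0.4876]
  [   0.6280     0.4348     0.4348     1.4493]
First solve x = (I − A)⁻¹ d = adj(I−A)·d / det(I−A); in particular x_4 = (0.173875·900 + 0.120375·320 + 0.120375·240 + 0.401250·720) / 0.2768625 = 512.7975 / 0.2768625 ≈ 1852.174.
Intermediate flow from 1 to 4: z_14 = a_14 · x_4 = 0.30 × 512.7975 / 0.2768625 = 153.83925 / 0.2768625 ≈ 555.7.

z_14 = 555.7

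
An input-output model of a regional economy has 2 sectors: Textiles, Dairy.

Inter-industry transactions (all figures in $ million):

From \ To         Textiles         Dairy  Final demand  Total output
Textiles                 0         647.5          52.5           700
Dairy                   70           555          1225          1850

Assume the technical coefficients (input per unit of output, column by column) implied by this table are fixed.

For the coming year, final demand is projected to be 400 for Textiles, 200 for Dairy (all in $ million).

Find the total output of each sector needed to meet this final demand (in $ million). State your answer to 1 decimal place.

Technical coefficients a_ij = z_ij / X_j:
  a_11 = 0/700 = 0.00, a_21 = 70/700 = 0.10
  a_12 = 647.5/1850 = 0.35, a_22 = 555/1850 = 0.30
I − A =
  [   1.00    -0.35]
  [  -0.10     0.70]
det(I−A) = (1.00)(0.70) − (-0.35)(-0.10) = 0.6650
adj(I−A) = [[0.70, 0.35], [0.10, 1.00]]
(I − A)⁻¹ = adj(I−A) / det(I−A) ≈
  [   1.0526     0.5263]
  [   0.1504     1.5038]
x = (I − A)⁻¹ d = adj(I−A)·d / det(I−A), with det(I−A) = 0.6650:
  x_1 = (0.70·400 + 0.35·200) / 0.6650 = 350.00 / 0.6650 ≈ 526.3
  x_2 = (0.10·400 + 1.00·200) / 0.6650 = 240.00 / 0.6650 ≈ 360.9

x_1 = 526.3, x_2 = 360.9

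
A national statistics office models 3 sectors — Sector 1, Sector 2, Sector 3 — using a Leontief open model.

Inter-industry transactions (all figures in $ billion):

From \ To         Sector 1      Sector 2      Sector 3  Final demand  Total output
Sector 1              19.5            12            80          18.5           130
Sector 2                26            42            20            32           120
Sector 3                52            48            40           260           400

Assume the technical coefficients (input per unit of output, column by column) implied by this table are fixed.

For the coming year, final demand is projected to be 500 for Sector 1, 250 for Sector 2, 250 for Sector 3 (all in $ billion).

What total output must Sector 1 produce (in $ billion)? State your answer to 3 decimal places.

x_1 = 914.595

Technical coefficients a_ij = z_ij / X_j:
  a_11 = 19.5/130 = 0.15, a_21 = 26/130 = 0.20, a_31 = 52/130 = 0.40
  a_12 = 12/120 = 0.10, a_22 = 42/120 = 0.35, a_32 = 48/120 = 0.40
  a_13 = 80/400 = 0.20, a_23 = 20/400 = 0.05, a_33 = 40/400 = 0.10
I − A =
  [   0.85    -0.10    -0.20]
  [  -0.20     0.65    -0.05]
  [  -0.40    -0.40     0.90]
Cofactors of I−A, C_ij = (−1)^(i+j)·(minor ij) (rows/columns in the sector order above):
  C_11 = (0.65)(0.90) − (-0.05)(-0.40) = 0.5650
  C_12 = −[(-0.20)(0.90) − (-0.05)(-0.40)] = 0.2000
  C_13 = (-0.20)(-0.40) − (0.65)(-0.40) = 0.3400
  C_21 = −[(-0.10)(0.90) − (-0.20)(-0.40)] = 0.1700
  C_22 = (0.85)(0.90) − (-0.20)(-0.40) = 0.6850
  C_23 = −[(0.85)(-0.40) − (-0.10)(-0.40)] = 0.3800
  C_31 = (-0.10)(-0.05) − (-0.20)(0.65) = 0.1350
  C_32 = −[(0.85)(-0.05) − (-0.20)(-0.20)] = 0.0825
  C_33 = (0.85)(0.65) − (-0.10)(-0.20) = 0.5325
det(I−A) = Σ_j (I−A)_1j·C_1j = (0.85)(0.5650) + (-0.10)(0.2000) + (-0.20)(0.3400) = 0.39225
adj(I−A) = Cᵀ =
  [ 0.5650   0.1700   0.1350]
  [ 0.2000   0.6850   0.0825]
  [ 0.3400   0.3800   0.5325]
(I − A)⁻¹ = adj(I−A) / det(I−A) ≈
  [   1.4404     0.4334     0.3442]
  [   0.5099     1.7463     0.2103]
  [   0.8668     0.9688     1.3576]
x = (I − A)⁻¹ d = adj(I−A)·d / det(I−A), with det(I−A) = 0.39225:
  x_1 = (0.5650·500 + 0.1700·250 + 0.1350·250) / 0.39225 = 358.75 / 0.39225 ≈ 914.595
  x_2 = (0.2000·500 + 0.6850·250 + 0.0825·250) / 0.39225 = 291.875 / 0.39225 ≈ 744.105
  x_3 = (0.3400·500 + 0.3800·250 + 0.5325·250) / 0.39225 = 398.125 / 0.39225 ≈ 1014.978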